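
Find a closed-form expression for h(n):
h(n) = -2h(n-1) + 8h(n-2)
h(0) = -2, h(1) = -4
Characteristic equation: x² + 2x - 8 = 0, which factors as (x - (2))(x - (-4)) = 0.
Roots r₁ = 2, r₂ = -4 (distinct).
General solution: h(n) = A·(2)^n + B·(-4)^n.
From h(0) = -2: A + B = -2.
From h(1) = -4: 2A - 4B = -4.
Solving: A = -2, B = 0.
So h(n) = - 2 \cdot 2^{n}.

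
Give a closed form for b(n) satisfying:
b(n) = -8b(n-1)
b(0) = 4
This is a homogeneous first-order recurrence with ratio -8.
By induction b(n) = b(0) · (-8)^n = 4 \left(-8\right)^{n}.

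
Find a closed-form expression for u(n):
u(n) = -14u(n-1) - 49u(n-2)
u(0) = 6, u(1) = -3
Characteristic equation: x² + 14x + 49 = 0, which is (x - (-7))².
Repeated root r = -7.
General solution: u(n) = (A + Bn)·(-7)^n.
From u(0) = 6: A = 6.
From u(1) = -3: (A + B)·(-7) = -3 ⇒ B = - \frac{39}{7}.
So u(n) = \left(6 - \frac{39 n}{7}\right) \cdot (-7)^n.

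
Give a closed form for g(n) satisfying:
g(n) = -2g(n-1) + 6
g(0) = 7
First-order linear non-homogeneous.
Homogeneous solution: g_h(n) = A·(-2)^n.
Try constant particular solution g_p = K: K = -2K + 6 ⇒ K = 2.
General: g(n) = A·(-2)^n + 2.
Apply g(0) = 7: A + 2 = 7 ⇒ A = 5.
So g(n) = 5 \left(-2\right)^{n} + 2.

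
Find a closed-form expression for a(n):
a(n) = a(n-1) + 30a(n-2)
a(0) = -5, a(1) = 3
Characteristic equation: x² - x - 30 = 0, which factors as (x - (6))(x - (-5)) = 0.
Roots r₁ = 6, r₂ = -5 (distinct).
General solution: a(n) = A·(6)^n + B·(-5)^n.
From a(0) = -5: A + B = -5.
From a(1) = 3: 6A - 5B = 3.
Solving: A = -2, B = -3.
So a(n) = - 3 \left(-5\right)^{n} - 2 \cdot 6^{n}.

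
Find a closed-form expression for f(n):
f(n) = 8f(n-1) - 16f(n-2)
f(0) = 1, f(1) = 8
Characteristic equation: x² - 8x + 16 = 0, which is (x - (4))².
Repeated root r = 4.
General solution: f(n) = (A + Bn)·(4)^n.
From f(0) = 1: A = 1.
From f(1) = 8: (A + B)·(4) = 8 ⇒ B = 1.
So f(n) = \left(n + 1\right) \cdot (4)^n.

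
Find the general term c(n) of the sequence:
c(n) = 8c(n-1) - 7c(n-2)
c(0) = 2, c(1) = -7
Characteristic equation: x² - 8x + 7 = 0, which factors as (x - (1))(x - (7)) = 0.
Roots r₁ = 1, r₂ = 7 (distinct).
General solution: c(n) = A·(1)^n + B·(7)^n.
From c(0) = 2: A + B = 2.
From c(1) = -7: A + 7B = -7.
Solving: A = \frac{7}{2}, B = - \frac{3}{2}.
So c(n) = \frac{7}{2} - \frac{3 \cdot 7^{n}}{2}.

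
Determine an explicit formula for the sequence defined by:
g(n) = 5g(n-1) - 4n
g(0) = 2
First-order linear with linear forcing.
Homogeneous solution: g_h(n) = A·(5)^n.
Try particular g_p(n) = pn + q. Substituting:
  pn + q = 5(p(n-1) + q) - 4n.
Matching the n-coefficient: p = 5p - 4 ⇒ p = 1.
Matching constants: q = -5p + 5q ⇒ q = \frac{5}{4}.
General: g(n) = A·(5)^n + n + \frac{5}{4}.
Apply g(0) = 2: A + \frac{5}{4} = 2 ⇒ A = \frac{3}{4}.
So g(n) = \frac{3 \cdot 5^{n}}{4} + n + \frac{5}{4}.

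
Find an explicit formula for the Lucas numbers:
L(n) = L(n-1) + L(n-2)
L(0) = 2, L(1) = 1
This is the Lucas sequence.
Characteristic equation: x² - x - 1 = 0; roots r₁ = \frac{1}{2} + \frac{\sqrt{5}}{2}, r₂ = \frac{1}{2} - \frac{\sqrt{5}}{2}.
General: L(n) = A·r₁^n + B·r₂^n. Solving with L(0)=2, L(1)=1 gives A = 1, B = 1.
So L(n) = 2^{- n} \left(\left(1 - \sqrt{5}\right)^{n} + \left(1 + \sqrt{5}\right)^{n}\right).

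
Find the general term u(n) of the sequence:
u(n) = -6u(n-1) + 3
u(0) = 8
First-order linear non-homogeneous.
Homogeneous solution: u_h(n) = A·(-6)^n.
Try constant particular solution u_p = K: K = -6K + 3 ⇒ K = \frac{3}{7}.
General: u(n) = A·(-6)^n + \frac{3}{7}.
Apply u(0) = 8: A + \frac{3}{7} = 8 ⇒ A = \frac{53}{7}.
So u(n) = \frac{53 \left(-6\right)^{n}}{7} + \frac{3}{7}.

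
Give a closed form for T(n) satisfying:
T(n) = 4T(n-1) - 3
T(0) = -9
First-order linear non-homogeneous.
Homogeneous solution: T_h(n) = A·(4)^n.
Try constant particular solution T_p = K: K = 4K - 3 ⇒ K = 1.
General: T(n) = A·(4)^n + 1.
Apply T(0) = -9: A + 1 = -9 ⇒ A = -10.
So T(n) = 1 - 10 \cdot 4^{n}.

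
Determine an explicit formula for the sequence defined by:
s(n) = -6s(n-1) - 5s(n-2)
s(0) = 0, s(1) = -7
Characteristic equation: x² + 6x + 5 = 0, which factors as (x - (-5))(x - (-1)) = 0.
Roots r₁ = -5, r₂ = -1 (distinct).
General solution: s(n) = A·(-5)^n + B·(-1)^n.
From s(0) = 0: A + B = 0.
From s(1) = -7: -5A - B = -7.
Solving: A = \frac{7}{4}, B = - \frac{7}{4}.
So s(n) = - \frac{7 \left(-1\right)^{n}}{4} + \frac{7 \left(-5\right)^{n}}{4}.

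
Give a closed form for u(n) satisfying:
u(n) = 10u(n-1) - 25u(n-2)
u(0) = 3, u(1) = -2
Characteristic equation: x² - 10x + 25 = 0, which is (x - (5))².
Repeated root r = 5.
General solution: u(n) = (A + Bn)·(5)^n.
From u(0) = 3: A = 3.
From u(1) = -2: (A + B)·(5) = -2 ⇒ B = - \frac{17}{5}.
So u(n) = \left(3 - \frac{17 n}{5}\right) \cdot (5)^n.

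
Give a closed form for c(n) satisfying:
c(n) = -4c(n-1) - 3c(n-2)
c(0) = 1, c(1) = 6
Characteristic equation: x² + 4x + 3 = 0, which factors as (x - (-3))(x - (-1)) = 0.
Roots r₁ = -3, r₂ = -1 (distinct).
General solution: c(n) = A·(-3)^n + B·(-1)^n.
From c(0) = 1: A + B = 1.
From c(1) = 6: -3A - B = 6.
Solving: A = - \frac{7}{2}, B = \frac{9}{2}.
So c(n) = \frac{9 \left(-1\right)^{n}}{2} - \frac{7 \left(-3\right)^{n}}{2}.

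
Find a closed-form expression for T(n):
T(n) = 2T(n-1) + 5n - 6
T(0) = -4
First-order linear with linear forcing.
Homogeneous solution: T_h(n) = A·(2)^n.
Try particular T_p(n) = pn + q. Substituting:
  pn + q = 2(p(n-1) + q) + 5n - 6.
Matching the n-coefficient: p = 2p + 5 ⇒ p = -5.
Matching constants: q = -2p + 2q - 6 ⇒ q = -4.
General: T(n) = A·(2)^n - 5 n - 4.
Apply T(0) = -4: A - 4 = -4 ⇒ A = 0.
So T(n) = - 5 n - 4.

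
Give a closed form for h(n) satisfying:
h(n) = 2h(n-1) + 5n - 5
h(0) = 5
First-order linear with linear forcing.
Homogeneous solution: h_h(n) = A·(2)^n.
Try particular h_p(n) = pn + q. Substituting:
  pn + q = 2(p(n-1) + q) + 5n - 5.
Matching the n-coefficient: p = 2p + 5 ⇒ p = -5.
Matching constants: q = -2p + 2q - 5 ⇒ q = -5.
General: h(n) = A·(2)^n - 5 n - 5.
Apply h(0) = 5: A - 5 = 5 ⇒ A = 10.
So h(n) = 10 \cdot 2^{n} - 5 n - 5.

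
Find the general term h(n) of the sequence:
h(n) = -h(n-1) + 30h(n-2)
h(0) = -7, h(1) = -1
Characteristic equation: x² + x - 30 = 0, which factors as (x - (-6))(x - (5)) = 0.
Roots r₁ = -6, r₂ = 5 (distinct).
General solution: h(n) = A·(-6)^n + B·(5)^n.
From h(0) = -7: A + B = -7.
From h(1) = -1: -6A + 5B = -1.
Solving: A = - \frac{34}{11}, B = - \frac{43}{11}.
So h(n) = - \frac{34 \left(-6\right)^{n}}{11} - \frac{43 \cdot 5^{n}}{11}.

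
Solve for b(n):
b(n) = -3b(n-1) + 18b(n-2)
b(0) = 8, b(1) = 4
Characteristic equation: x² + 3x - 18 = 0, which factors as (x - (-6))(x - (3)) = 0.
Roots r₁ = -6, r₂ = 3 (distinct).
General solution: b(n) = A·(-6)^n + B·(3)^n.
From b(0) = 8: A + B = 8.
From b(1) = 4: -6A + 3B = 4.
Solving: A = \frac{20}{9}, B = \frac{52}{9}.
So b(n) = \frac{20 \left(-6\right)^{n}}{9} + \frac{52 \cdot 3^{n}}{9}.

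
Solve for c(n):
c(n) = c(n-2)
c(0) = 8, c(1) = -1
Characteristic equation: x² - 1 = 0, which factors as (x - (1))(x - (-1)) = 0.
Roots r₁ = 1, r₂ = -1 (distinct).
General solution: c(n) = A·(1)^n + B·(-1)^n.
From c(0) = 8: A + B = 8.
From c(1) = -1: A - B = -1.
Solving: A = \frac{7}{2}, B = \frac{9}{2}.
So c(n) = \frac{9 \left(-1\right)^{n}}{2} + \frac{7}{2}.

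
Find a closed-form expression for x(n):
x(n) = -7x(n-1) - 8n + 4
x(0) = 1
First-order linear with linear forcing.
Homogeneous solution: x_h(n) = A·(-7)^n.
Try particular x_p(n) = pn + q. Substituting:
  pn + q = -7(p(n-1) + q) - 8n + 4.
Matching the n-coefficient: p = -7p - 8 ⇒ p = -1.
Matching constants: q = 7p - 7q + 4 ⇒ q = - \frac{3}{8}.
General: x(n) = A·(-7)^n - n - \frac{3}{8}.
Apply x(0) = 1: A - \frac{3}{8} = 1 ⇒ A = \frac{11}{8}.
So x(n) = \frac{11 \left(-7\right)^{n}}{8} - n - \frac{3}{8}.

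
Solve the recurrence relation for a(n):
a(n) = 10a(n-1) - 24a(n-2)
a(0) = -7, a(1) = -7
Characteristic equation: x² - 10x + 24 = 0, which factors as (x - (6))(x - (4)) = 0.
Roots r₁ = 6, r₂ = 4 (distinct).
General solution: a(n) = A·(6)^n + B·(4)^n.
From a(0) = -7: A + B = -7.
From a(1) = -7: 6A + 4B = -7.
Solving: A = \frac{21}{2}, B = - \frac{35}{2}.
So a(n) = - \frac{35 \cdot 4^{n}}{2} + \frac{21 \cdot 6^{n}}{2}.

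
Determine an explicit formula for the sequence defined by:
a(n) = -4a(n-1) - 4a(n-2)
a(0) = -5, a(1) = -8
Characteristic equation: x² + 4x + 4 = 0, which is (x - (-2))².
Repeated root r = -2.
General solution: a(n) = (A + Bn)·(-2)^n.
From a(0) = -5: A = -5.
From a(1) = -8: (A + B)·(-2) = -8 ⇒ B = 9.
So a(n) = \left(9 n - 5\right) \cdot (-2)^n.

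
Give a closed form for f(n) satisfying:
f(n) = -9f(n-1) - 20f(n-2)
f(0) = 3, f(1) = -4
Characteristic equation: x² + 9x + 20 = 0, which factors as (x - (-4))(x - (-5)) = 0.
Roots r₁ = -4, r₂ = -5 (distinct).
General solution: f(n) = A·(-4)^n + B·(-5)^n.
From f(0) = 3: A + B = 3.
From f(1) = -4: -4A - 5B = -4.
Solving: A = 11, B = -8.
So f(n) = 11 \left(-4\right)^{n} - 8 \left(-5\right)^{n}.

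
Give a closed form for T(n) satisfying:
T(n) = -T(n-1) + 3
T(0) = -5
First-order linear non-homogeneous.
Homogeneous solution: T_h(n) = A·(-1)^n.
Try constant particular solution T_p = K: K = -K + 3 ⇒ K = \frac{3}{2}.
General: T(n) = A·(-1)^n + \frac{3}{2}.
Apply T(0) = -5: A + \frac{3}{2} = -5 ⇒ A = - \frac{13}{2}.
So T(n) = \frac{3}{2} - \frac{13 \left(-1\right)^{n}}{2}.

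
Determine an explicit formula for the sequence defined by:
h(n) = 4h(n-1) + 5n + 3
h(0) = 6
First-order linear with linear forcing.
Homogeneous solution: h_h(n) = A·(4)^n.
Try particular h_p(n) = pn + q. Substituting:
  pn + q = 4(p(n-1) + q) + 5n + 3.
Matching the n-coefficient: p = 4p + 5 ⇒ p = - \frac{5}{3}.
Matching constants: q = -4p + 4q + 3 ⇒ q = - \frac{29}{9}.
General: h(n) = A·(4)^n - \frac{5 n}{3} - \frac{29}{9}.
Apply h(0) = 6: A - \frac{29}{9} = 6 ⇒ A = \frac{83}{9}.
So h(n) = \frac{83 \cdot 4^{n}}{9} - \frac{5 n}{3} - \frac{29}{9}.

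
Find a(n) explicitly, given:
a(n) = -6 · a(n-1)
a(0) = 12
Pure geometric recurrence with ratio -6.
By induction a(n) = a(0) · (-6)^n = 12 \left(-6\right)^{n}.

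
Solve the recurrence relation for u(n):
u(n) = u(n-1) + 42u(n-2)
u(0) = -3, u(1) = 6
Characteristic equation: x² - x - 42 = 0, which factors as (x - (-6))(x - (7)) = 0.
Roots r₁ = -6, r₂ = 7 (distinct).
General solution: u(n) = A·(-6)^n + B·(7)^n.
From u(0) = -3: A + B = -3.
From u(1) = 6: -6A + 7B = 6.
Solving: A = - \frac{27}{13}, B = - \frac{12}{13}.
So u(n) = - \frac{27 \left(-6\right)^{n}}{13} - \frac{12 \cdot 7^{n}}{13}.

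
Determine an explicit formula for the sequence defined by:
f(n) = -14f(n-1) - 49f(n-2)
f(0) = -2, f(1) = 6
Characteristic equation: x² + 14x + 49 = 0, which is (x - (-7))².
Repeated root r = -7.
General solution: f(n) = (A + Bn)·(-7)^n.
From f(0) = -2: A = -2.
From f(1) = 6: (A + B)·(-7) = 6 ⇒ B = \frac{8}{7}.
So f(n) = \left(\frac{8 n}{7} - 2\right) \cdot (-7)^n.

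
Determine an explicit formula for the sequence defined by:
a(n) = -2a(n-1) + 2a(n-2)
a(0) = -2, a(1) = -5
Characteristic equation: x² + 2x - 2 = 0.
Discriminant Δ = (-2)² + 4·(2) = 12.
Roots r₁,₂ = (-2 ± √12)/2, so r₁ = -1 + \sqrt{3}, r₂ = - \sqrt{3} - 1.
General solution: a(n) = A·r₁^n + B·r₂^n.
From the initial conditions, A + B = -2 and r₁A + r₂B = -5.
Since r₁ - r₂ = √12: A = (-5 - (-2)r₂)/√12 = - \frac{7 \sqrt{3}}{6} - 1, and B = -2 - A = -1 + \frac{7 \sqrt{3}}{6}.
So a(n) = \left(- \frac{7 \sqrt{3}}{6} - 1\right)\left(-1 + \sqrt{3}\right)^n + \left(-1 + \frac{7 \sqrt{3}}{6}\right)\left(- \sqrt{3} - 1\right)^n.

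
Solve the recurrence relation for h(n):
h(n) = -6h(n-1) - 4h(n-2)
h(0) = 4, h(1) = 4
Characteristic equation: x² + 6x + 4 = 0.
Discriminant Δ = (-6)² + 4·(-4) = 20.
Roots r₁,₂ = (-6 ± √20)/2, so r₁ = -3 + \sqrt{5}, r₂ = -3 - \sqrt{5}.
General solution: h(n) = A·r₁^n + B·r₂^n.
From the initial conditions, A + B = 4 and r₁A + r₂B = 4.
Since r₁ - r₂ = √20: A = (4 - (4)r₂)/√20 = 2 + \frac{8 \sqrt{5}}{5}, and B = 4 - A = 2 - \frac{8 \sqrt{5}}{5}.
So h(n) = \left(2 + \frac{8 \sqrt{5}}{5}\right)\left(-3 + \sqrt{5}\right)^n + \left(2 - \frac{8 \sqrt{5}}{5}\right)\left(-3 - \sqrt{5}\right)^n.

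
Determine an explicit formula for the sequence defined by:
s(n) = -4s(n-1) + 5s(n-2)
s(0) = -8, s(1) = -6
Characteristic equation: x² + 4x - 5 = 0, which factors as (x - (1))(x - (-5)) = 0.
Roots r₁ = 1, r₂ = -5 (distinct).
General solution: s(n) = A·(1)^n + B·(-5)^n.
From s(0) = -8: A + B = -8.
From s(1) = -6: A - 5B = -6.
Solving: A = - \frac{23}{3}, B = - \frac{1}{3}.
So s(n) = - \frac{\left(-5\right)^{n}}{3} - \frac{23}{3}.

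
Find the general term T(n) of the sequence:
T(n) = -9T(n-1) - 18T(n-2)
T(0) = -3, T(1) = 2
Characteristic equation: x² + 9x + 18 = 0, which factors as (x - (-6))(x - (-3)) = 0.
Roots r₁ = -6, r₂ = -3 (distinct).
General solution: T(n) = A·(-6)^n + B·(-3)^n.
From T(0) = -3: A + B = -3.
From T(1) = 2: -6A - 3B = 2.
Solving: A = \frac{7}{3}, B = - \frac{16}{3}.
So T(n) = - \frac{16 \left(-3\right)^{n}}{3} + \frac{7 \left(-6\right)^{n}}{3}.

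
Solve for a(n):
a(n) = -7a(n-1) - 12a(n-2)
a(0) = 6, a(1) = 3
Characteristic equation: x² + 7x + 12 = 0, which factors as (x - (-3))(x - (-4)) = 0.
Roots r₁ = -3, r₂ = -4 (distinct).
General solution: a(n) = A·(-3)^n + B·(-4)^n.
From a(0) = 6: A + B = 6.
From a(1) = 3: -3A - 4B = 3.
Solving: A = 27, B = -21.
So a(n) = 27 \left(-3\right)^{n} - 21 \left(-4\right)^{n}.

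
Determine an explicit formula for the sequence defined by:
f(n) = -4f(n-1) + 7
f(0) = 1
First-order linear non-homogeneous.
Homogeneous solution: f_h(n) = A·(-4)^n.
Try constant particular solution f_p = K: K = -4K + 7 ⇒ K = \frac{7}{5}.
General: f(n) = A·(-4)^n + \frac{7}{5}.
Apply f(0) = 1: A + \frac{7}{5} = 1 ⇒ A = - \frac{2}{5}.
So f(n) = \frac{7}{5} - \frac{2 \left(-4\right)^{n}}{5}.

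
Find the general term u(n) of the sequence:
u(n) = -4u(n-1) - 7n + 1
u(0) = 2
First-order linear with linear forcing.
Homogeneous solution: u_h(n) = A·(-4)^n.
Try particular u_p(n) = pn + q. Substituting:
  pn + q = -4(p(n-1) + q) - 7n + 1.
Matching the n-coefficient: p = -4p - 7 ⇒ p = - \frac{7}{5}.
Matching constants: q = 4p - 4q + 1 ⇒ q = - \frac{23}{25}.
General: u(n) = A·(-4)^n - \frac{7 n}{5} - \frac{23}{25}.
Apply u(0) = 2: A - \frac{23}{25} = 2 ⇒ A = \frac{73}{25}.
So u(n) = \frac{73 \left(-4\right)^{n}}{25} - \frac{7 n}{5} - \frac{23}{25}.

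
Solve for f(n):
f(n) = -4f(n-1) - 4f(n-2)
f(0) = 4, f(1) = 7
Characteristic equation: x² + 4x + 4 = 0, which is (x - (-2))².
Repeated root r = -2.
General solution: f(n) = (A + Bn)·(-2)^n.
From f(0) = 4: A = 4.
From f(1) = 7: (A + B)·(-2) = 7 ⇒ B = - \frac{15}{2}.
So f(n) = \left(4 - \frac{15 n}{2}\right) \cdot (-2)^n.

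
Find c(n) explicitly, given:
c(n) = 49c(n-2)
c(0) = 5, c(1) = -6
Characteristic equation: x² - 49 = 0, which factors as (x - (-7))(x - (7)) = 0.
Roots r₁ = -7, r₂ = 7 (distinct).
General solution: c(n) = A·(-7)^n + B·(7)^n.
From c(0) = 5: A + B = 5.
From c(1) = -6: -7A + 7B = -6.
Solving: A = \frac{41}{14}, B = \frac{29}{14}.
So c(n) = \frac{41 \left(-7\right)^{n}}{14} + \frac{29 \cdot 7^{n}}{14}.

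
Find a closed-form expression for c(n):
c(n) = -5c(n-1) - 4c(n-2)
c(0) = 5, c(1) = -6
Characteristic equation: x² + 5x + 4 = 0, which factors as (x - (-1))(x - (-4)) = 0.
Roots r₁ = -1, r₂ = -4 (distinct).
General solution: c(n) = A·(-1)^n + B·(-4)^n.
From c(0) = 5: A + B = 5.
From c(1) = -6: -A - 4B = -6.
Solving: A = \frac{14}{3}, B = \frac{1}{3}.
So c(n) = \frac{14 \left(-1\right)^{n}}{3} + \frac{\left(-4\right)^{n}}{3}.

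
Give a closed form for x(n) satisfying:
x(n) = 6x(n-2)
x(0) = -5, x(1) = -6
Characteristic equation: x² - 6 = 0.
Discriminant Δ = (0)² + 4·(6) = 24.
Roots r₁,₂ = (0 ± √24)/2, so r₁ = \sqrt{6}, r₂ = - \sqrt{6}.
General solution: x(n) = A·r₁^n + B·r₂^n.
From the initial conditions, A + B = -5 and r₁A + r₂B = -6.
Since r₁ - r₂ = √24: A = (-6 - (-5)r₂)/√24 = - \frac{5}{2} - \frac{\sqrt{6}}{2}, and B = -5 - A = - \frac{5}{2} + \frac{\sqrt{6}}{2}.
So x(n) = \left(- \frac{5}{2} - \frac{\sqrt{6}}{2}\right)\left(\sqrt{6}\right)^n + \left(- \frac{5}{2} + \frac{\sqrt{6}}{2}\right)\left(- \sqrt{6}\right)^n.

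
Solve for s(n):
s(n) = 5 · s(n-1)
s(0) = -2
Pure geometric recurrence with ratio 5.
By induction s(n) = s(0) · (5)^n = - 2 \cdot 5^{n}.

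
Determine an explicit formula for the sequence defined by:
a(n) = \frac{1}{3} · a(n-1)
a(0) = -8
Pure geometric recurrence with ratio \frac{1}{3}.
By induction a(n) = a(0) · (\frac{1}{3})^n = - 8 \cdot 3^{- n}.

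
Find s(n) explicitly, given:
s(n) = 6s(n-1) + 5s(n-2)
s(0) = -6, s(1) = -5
Characteristic equation: x² - 6x - 5 = 0.
Discriminant Δ = (6)² + 4·(5) = 56.
Roots r₁,₂ = (6 ± √56)/2, so r₁ = 3 + \sqrt{14}, r₂ = 3 - \sqrt{14}.
General solution: s(n) = A·r₁^n + B·r₂^n.
From the initial conditions, A + B = -6 and r₁A + r₂B = -5.
Since r₁ - r₂ = √56: A = (-5 - (-6)r₂)/√56 = -3 + \frac{13 \sqrt{14}}{28}, and B = -6 - A = -3 - \frac{13 \sqrt{14}}{28}.
So s(n) = \left(-3 + \frac{13 \sqrt{14}}{28}\right)\left(3 + \sqrt{14}\right)^n + \left(-3 - \frac{13 \sqrt{14}}{28}\right)\left(3 - \sqrt{14}\right)^n.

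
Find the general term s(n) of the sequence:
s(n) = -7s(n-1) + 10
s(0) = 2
First-order linear non-homogeneous.
Homogeneous solution: s_h(n) = A·(-7)^n.
Try constant particular solution s_p = K: K = -7K + 10 ⇒ K = \frac{5}{4}.
General: s(n) = A·(-7)^n + \frac{5}{4}.
Apply s(0) = 2: A + \frac{5}{4} = 2 ⇒ A = \frac{3}{4}.
So s(n) = \frac{3 \left(-7\right)^{n}}{4} + \frac{5}{4}.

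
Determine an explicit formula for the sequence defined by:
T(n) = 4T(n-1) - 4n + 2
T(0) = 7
First-order linear with linear forcing.
Homogeneous solution: T_h(n) = A·(4)^n.
Try particular T_p(n) = pn + q. Substituting:
  pn + q = 4(p(n-1) + q) - 4n + 2.
Matching the n-coefficient: p = 4p - 4 ⇒ p = \frac{4}{3}.
Matching constants: q = -4p + 4q + 2 ⇒ q = \frac{10}{9}.
General: T(n) = A·(4)^n + \frac{4 n}{3} + \frac{10}{9}.
Apply T(0) = 7: A + \frac{10}{9} = 7 ⇒ A = \frac{53}{9}.
So T(n) = \frac{53 \cdot 4^{n}}{9} + \frac{4 n}{3} + \frac{10}{9}.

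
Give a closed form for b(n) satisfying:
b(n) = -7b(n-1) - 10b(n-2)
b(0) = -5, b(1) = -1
Characteristic equation: x² + 7x + 10 = 0, which factors as (x - (-5))(x - (-2)) = 0.
Roots r₁ = -5, r₂ = -2 (distinct).
General solution: b(n) = A·(-5)^n + B·(-2)^n.
From b(0) = -5: A + B = -5.
From b(1) = -1: -5A - 2B = -1.
Solving: A = \frac{11}{3}, B = - \frac{26}{3}.
So b(n) = - \frac{26 \left(-2\right)^{n}}{3} + \frac{11 \left(-5\right)^{n}}{3}.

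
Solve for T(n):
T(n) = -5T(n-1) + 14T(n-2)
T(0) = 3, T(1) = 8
Characteristic equation: x² + 5x - 14 = 0, which factors as (x - (-7))(x - (2)) = 0.
Roots r₁ = -7, r₂ = 2 (distinct).
General solution: T(n) = A·(-7)^n + B·(2)^n.
From T(0) = 3: A + B = 3.
From T(1) = 8: -7A + 2B = 8.
Solving: A = - \frac{2}{9}, B = \frac{29}{9}.
So T(n) = - \frac{2 \left(-7\right)^{n}}{9} + \frac{29 \cdot 2^{n}}{9}.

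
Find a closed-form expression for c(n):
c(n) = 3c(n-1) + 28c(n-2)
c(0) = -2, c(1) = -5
Characteristic equation: x² - 3x - 28 = 0, which factors as (x - (7))(x - (-4)) = 0.
Roots r₁ = 7, r₂ = -4 (distinct).
General solution: c(n) = A·(7)^n + B·(-4)^n.
From c(0) = -2: A + B = -2.
From c(1) = -5: 7A - 4B = -5.
Solving: A = - \frac{13}{11}, B = - \frac{9}{11}.
So c(n) = - \frac{9 \left(-4\right)^{n}}{11} - \frac{13 \cdot 7^{n}}{11}.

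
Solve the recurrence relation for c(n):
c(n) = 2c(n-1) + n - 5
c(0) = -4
First-order linear with linear forcing.
Homogeneous solution: c_h(n) = A·(2)^n.
Try particular c_p(n) = pn + q. Substituting:
  pn + q = 2(p(n-1) + q) + n - 5.
Matching the n-coefficient: p = 2p + 1 ⇒ p = -1.
Matching constants: q = -2p + 2q - 5 ⇒ q = 3.
General: c(n) = A·(2)^n - n + 3.
Apply c(0) = -4: A + 3 = -4 ⇒ A = -7.
So c(n) = - 7 \cdot 2^{n} - n + 3.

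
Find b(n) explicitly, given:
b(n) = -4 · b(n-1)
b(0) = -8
Pure geometric recurrence with ratio -4.
By induction b(n) = b(0) · (-4)^n = - 8 \left(-4\right)^{n}.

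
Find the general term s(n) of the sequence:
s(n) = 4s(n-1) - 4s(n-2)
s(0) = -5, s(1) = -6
Characteristic equation: x² - 4x + 4 = 0, which is (x - (2))².
Repeated root r = 2.
General solution: s(n) = (A + Bn)·(2)^n.
From s(0) = -5: A = -5.
From s(1) = -6: (A + B)·(2) = -6 ⇒ B = 2.
So s(n) = \left(2 n - 5\right) \cdot (2)^n.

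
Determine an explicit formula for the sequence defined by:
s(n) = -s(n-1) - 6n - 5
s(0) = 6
First-order linear with linear forcing.
Homogeneous solution: s_h(n) = A·(-1)^n.
Try particular s_p(n) = pn + q. Substituting:
  pn + q = -(p(n-1) + q) - 6n - 5.
Matching the n-coefficient: p = -p - 6 ⇒ p = -3.
Matching constants: q = p - q - 5 ⇒ q = -4.
General: s(n) = A·(-1)^n - 3 n - 4.
Apply s(0) = 6: A - 4 = 6 ⇒ A = 10.
So s(n) = 10 \left(-1\right)^{n} - 3 n - 4.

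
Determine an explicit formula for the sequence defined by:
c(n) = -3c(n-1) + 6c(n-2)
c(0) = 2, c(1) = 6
Characteristic equation: x² + 3x - 6 = 0.
Discriminant Δ = (-3)² + 4·(6) = 33.
Roots r₁,₂ = (-3 ± √33)/2, so r₁ = - \frac{3}{2} + \frac{\sqrt{33}}{2}, r₂ = - \frac{\sqrt{33}}{2} - \frac{3}{2}.
General solution: c(n) = A·r₁^n + B·r₂^n.
From the initial conditions, A + B = 2 and r₁A + r₂B = 6.
Since r₁ - r₂ = √33: A = (6 - (2)r₂)/√33 = 1 + \frac{3 \sqrt{33}}{11}, and B = 2 - A = 1 - \frac{3 \sqrt{33}}{11}.
So c(n) = \left(1 + \frac{3 \sqrt{33}}{11}\right)\left(- \frac{3}{2} + \frac{\sqrt{33}}{2}\right)^n + \left(1 - \frac{3 \sqrt{33}}{11}\right)\left(- \frac{\sqrt{33}}{2} - \frac{3}{2}\right)^n.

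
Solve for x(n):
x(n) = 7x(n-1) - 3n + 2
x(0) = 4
First-order linear with linear forcing.
Homogeneous solution: x_h(n) = A·(7)^n.
Try particular x_p(n) = pn + q. Substituting:
  pn + q = 7(p(n-1) + q) - 3n + 2.
Matching the n-coefficient: p = 7p - 3 ⇒ p = \frac{1}{2}.
Matching constants: q = -7p + 7q + 2 ⇒ q = \frac{1}{4}.
General: x(n) = A·(7)^n + \frac{n}{2} + \frac{1}{4}.
Apply x(0) = 4: A + \frac{1}{4} = 4 ⇒ A = \frac{15}{4}.
So x(n) = \frac{15 \cdot 7^{n}}{4} + \frac{n}{2} + \frac{1}{4}.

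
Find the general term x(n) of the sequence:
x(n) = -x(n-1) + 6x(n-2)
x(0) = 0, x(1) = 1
Characteristic equation: x² + x - 6 = 0, which factors as (x - (-3))(x - (2)) = 0.
Roots r₁ = -3, r₂ = 2 (distinct).
General solution: x(n) = A·(-3)^n + B·(2)^n.
From x(0) = 0: A + B = 0.
From x(1) = 1: -3A + 2B = 1.
Solving: A = - \frac{1}{5}, B = \frac{1}{5}.
So x(n) = - \frac{\left(-3\right)^{n}}{5} + \frac{2^{n}}{5}.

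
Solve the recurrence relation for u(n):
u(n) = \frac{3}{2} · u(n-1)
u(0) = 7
Pure geometric recurrence with ratio \frac{3}{2}.
By induction u(n) = u(0) · (\frac{3}{2})^n = 7 \left(\frac{3}{2}\right)^{n}.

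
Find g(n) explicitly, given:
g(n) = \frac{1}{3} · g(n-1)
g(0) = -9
Pure geometric recurrence with ratio \frac{1}{3}.
By induction g(n) = g(0) · (\frac{1}{3})^n = - 9 \cdot 3^{- n}.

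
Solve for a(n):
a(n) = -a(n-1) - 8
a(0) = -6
First-order linear non-homogeneous.
Homogeneous solution: a_h(n) = A·(-1)^n.
Try constant particular solution a_p = K: K = -K - 8 ⇒ K = -4.
General: a(n) = A·(-1)^n - 4.
Apply a(0) = -6: A - 4 = -6 ⇒ A = -2.
So a(n) = - 2 \left(-1\right)^{n} - 4.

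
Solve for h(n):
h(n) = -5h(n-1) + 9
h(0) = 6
First-order linear non-homogeneous.
Homogeneous solution: h_h(n) = A·(-5)^n.
Try constant particular solution h_p = K: K = -5K + 9 ⇒ K = \frac{3}{2}.
General: h(n) = A·(-5)^n + \frac{3}{2}.
Apply h(0) = 6: A + \frac{3}{2} = 6 ⇒ A = \frac{9}{2}.
So h(n) = \frac{9 \left(-5\right)^{n}}{2} + \frac{3}{2}.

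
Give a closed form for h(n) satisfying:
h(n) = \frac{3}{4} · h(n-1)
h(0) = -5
Pure geometric recurrence with ratio \frac{3}{4}.
By induction h(n) = h(0) · (\frac{3}{4})^n = - 5 \left(\frac{3}{4}\right)^{n}.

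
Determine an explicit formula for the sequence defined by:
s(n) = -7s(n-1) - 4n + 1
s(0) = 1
First-order linear with linear forcing.
Homogeneous solution: s_h(n) = A·(-7)^n.
Try particular s_p(n) = pn + q. Substituting:
  pn + q = -7(p(n-1) + q) - 4n + 1.
Matching the n-coefficient: p = -7p - 4 ⇒ p = - \frac{1}{2}.
Matching constants: q = 7p - 7q + 1 ⇒ q = - \frac{5}{16}.
General: s(n) = A·(-7)^n - \frac{n}{2} - \frac{5}{16}.
Apply s(0) = 1: A - \frac{5}{16} = 1 ⇒ A = \frac{21}{16}.
So s(n) = \frac{21 \left(-7\right)^{n}}{16} - \frac{n}{2} - \frac{5}{16}.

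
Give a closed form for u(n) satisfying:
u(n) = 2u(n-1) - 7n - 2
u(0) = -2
First-order linear with linear forcing.
Homogeneous solution: u_h(n) = A·(2)^n.
Try particular u_p(n) = pn + q. Substituting:
  pn + q = 2(p(n-1) + q) - 7n - 2.
Matching the n-coefficient: p = 2p - 7 ⇒ p = 7.
Matching constants: q = -2p + 2q - 2 ⇒ q = 16.
General: u(n) = A·(2)^n + 7 n + 16.
Apply u(0) = -2: A + 16 = -2 ⇒ A = -18.
So u(n) = - 18 \cdot 2^{n} + 7 n + 16.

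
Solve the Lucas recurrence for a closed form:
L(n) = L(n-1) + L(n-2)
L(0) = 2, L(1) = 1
This is the Lucas sequence.
Characteristic equation: x² - x - 1 = 0; roots r₁ = \frac{1}{2} + \frac{\sqrt{5}}{2}, r₂ = \frac{1}{2} - \frac{\sqrt{5}}{2}.
General: L(n) = A·r₁^n + B·r₂^n. Solving with L(0)=2, L(1)=1 gives A = 1, B = 1.
So L(n) = 2^{- n} \left(\left(1 - \sqrt{5}\right)^{n} + \left(1 + \sqrt{5}\right)^{n}\right).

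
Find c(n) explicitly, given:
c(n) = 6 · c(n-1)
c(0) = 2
Pure geometric recurrence with ratio 6.
By induction c(n) = c(0) · (6)^n = 2 \cdot 6^{n}.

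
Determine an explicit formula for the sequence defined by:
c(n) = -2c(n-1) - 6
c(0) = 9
First-order linear non-homogeneous.
Homogeneous solution: c_h(n) = A·(-2)^n.
Try constant particular solution c_p = K: K = -2K - 6 ⇒ K = -2.
General: c(n) = A·(-2)^n - 2.
Apply c(0) = 9: A - 2 = 9 ⇒ A = 11.
So c(n) = 11 \left(-2\right)^{n} - 2.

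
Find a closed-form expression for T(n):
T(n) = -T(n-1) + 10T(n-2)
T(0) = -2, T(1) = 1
Characteristic equation: x² + x - 10 = 0.
Discriminant Δ = (-1)² + 4·(10) = 41.
Roots r₁,₂ = (-1 ± √41)/2, so r₁ = - \frac{1}{2} + \frac{\sqrt{41}}{2}, r₂ = - \frac{\sqrt{41}}{2} - \frac{1}{2}.
General solution: T(n) = A·r₁^n + B·r₂^n.
From the initial conditions, A + B = -2 and r₁A + r₂B = 1.
Since r₁ - r₂ = √41: A = (1 - (-2)r₂)/√41 = -1, and B = -2 - A = -1.
So T(n) = \left(-1\right)\left(- \frac{1}{2} + \frac{\sqrt{41}}{2}\right)^n + \left(-1\right)\left(- \frac{\sqrt{41}}{2} - \frac{1}{2}\right)^n.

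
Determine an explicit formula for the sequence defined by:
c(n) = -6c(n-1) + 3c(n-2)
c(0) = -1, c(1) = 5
Characteristic equation: x² + 6x - 3 = 0.
Discriminant Δ = (-6)² + 4·(3) = 48.
Roots r₁,₂ = (-6 ± √48)/2, so r₁ = -3 + 2 \sqrt{3}, r₂ = - 2 \sqrt{3} - 3.
General solution: c(n) = A·r₁^n + B·r₂^n.
From the initial conditions, A + B = -1 and r₁A + r₂B = 5.
Since r₁ - r₂ = √48: A = (5 - (-1)r₂)/√48 = - \frac{1}{2} + \frac{\sqrt{3}}{6}, and B = -1 - A = - \frac{1}{2} - \frac{\sqrt{3}}{6}.
So c(n) = \left(- \frac{1}{2} + \frac{\sqrt{3}}{6}\right)\left(-3 + 2 \sqrt{3}\right)^n + \left(- \frac{1}{2} - \frac{\sqrt{3}}{6}\right)\left(- 2 \sqrt{3} - 3\right)^n.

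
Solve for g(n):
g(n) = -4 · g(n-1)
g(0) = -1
Pure geometric recurrence with ratio -4.
By induction g(n) = g(0) · (-4)^n = - \left(-4\right)^{n}.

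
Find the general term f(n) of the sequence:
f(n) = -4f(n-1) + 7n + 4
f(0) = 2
First-order linear with linear forcing.
Homogeneous solution: f_h(n) = A·(-4)^n.
Try particular f_p(n) = pn + q. Substituting:
  pn + q = -4(p(n-1) + q) + 7n + 4.
Matching the n-coefficient: p = -4p + 7 ⇒ p = \frac{7}{5}.
Matching constants: q = 4p - 4q + 4 ⇒ q = \frac{48}{25}.
General: f(n) = A·(-4)^n + \frac{7 n}{5} + \frac{48}{25}.
Apply f(0) = 2: A + \frac{48}{25} = 2 ⇒ A = \frac{2}{25}.
So f(n) = \frac{2 \left(-4\right)^{n}}{25} + \frac{7 n}{5} + \frac{48}{25}.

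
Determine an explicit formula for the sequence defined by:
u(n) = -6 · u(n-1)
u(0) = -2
Pure geometric recurrence with ratio -6.
By induction u(n) = u(0) · (-6)^n = - 2 \left(-6\right)^{n}.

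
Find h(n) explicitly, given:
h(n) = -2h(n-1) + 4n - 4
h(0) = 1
First-order linear with linear forcing.
Homogeneous solution: h_h(n) = A·(-2)^n.
Try particular h_p(n) = pn + q. Substituting:
  pn + q = -2(p(n-1) + q) + 4n - 4.
Matching the n-coefficient: p = -2p + 4 ⇒ p = \frac{4}{3}.
Matching constants: q = 2p - 2q - 4 ⇒ q = - \frac{4}{9}.
General: h(n) = A·(-2)^n + \frac{4 n}{3} - \frac{4}{9}.
Apply h(0) = 1: A - \frac{4}{9} = 1 ⇒ A = \frac{13}{9}.
So h(n) = \frac{13 \left(-2\right)^{n}}{9} + \frac{4 n}{3} - \frac{4}{9}.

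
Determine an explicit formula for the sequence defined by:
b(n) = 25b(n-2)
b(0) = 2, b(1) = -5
Characteristic equation: x² - 25 = 0, which factors as (x - (-5))(x - (5)) = 0.
Roots r₁ = -5, r₂ = 5 (distinct).
General solution: b(n) = A·(-5)^n + B·(5)^n.
From b(0) = 2: A + B = 2.
From b(1) = -5: -5A + 5B = -5.
Solving: A = \frac{3}{2}, B = \frac{1}{2}.
So b(n) = \frac{3 \left(-5\right)^{n}}{2} + \frac{5^{n}}{2}.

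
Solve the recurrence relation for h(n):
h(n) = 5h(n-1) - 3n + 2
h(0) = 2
First-order linear with linear forcing.
Homogeneous solution: h_h(n) = A·(5)^n.
Try particular h_p(n) = pn + q. Substituting:
  pn + q = 5(p(n-1) + q) - 3n + 2.
Matching the n-coefficient: p = 5p - 3 ⇒ p = \frac{3}{4}.
Matching constants: q = -5p + 5q + 2 ⇒ q = \frac{7}{16}.
General: h(n) = A·(5)^n + \frac{3 n}{4} + \frac{7}{16}.
Apply h(0) = 2: A + \frac{7}{16} = 2 ⇒ A = \frac{25}{16}.
So h(n) = \frac{25 \cdot 5^{n}}{16} + \frac{3 n}{4} + \frac{7}{16}.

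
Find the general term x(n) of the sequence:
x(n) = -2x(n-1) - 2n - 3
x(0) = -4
First-order linear with linear forcing.
Homogeneous solution: x_h(n) = A·(-2)^n.
Try particular x_p(n) = pn + q. Substituting:
  pn + q = -2(p(n-1) + q) - 2n - 3.
Matching the n-coefficient: p = -2p - 2 ⇒ p = - \frac{2}{3}.
Matching constants: q = 2p - 2q - 3 ⇒ q = - \frac{13}{9}.
General: x(n) = A·(-2)^n - \frac{2 n}{3} - \frac{13}{9}.
Apply x(0) = -4: A - \frac{13}{9} = -4 ⇒ A = - \frac{23}{9}.
So x(n) = - \frac{23 \left(-2\right)^{n}}{9} - \frac{2 n}{3} - \frac{13}{9}.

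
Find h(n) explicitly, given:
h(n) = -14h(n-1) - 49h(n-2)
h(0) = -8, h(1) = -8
Characteristic equation: x² + 14x + 49 = 0, which is (x - (-7))².
Repeated root r = -7.
General solution: h(n) = (A + Bn)·(-7)^n.
From h(0) = -8: A = -8.
From h(1) = -8: (A + B)·(-7) = -8 ⇒ B = \frac{64}{7}.
So h(n) = \left(\frac{64 n}{7} - 8\right) \cdot (-7)^n.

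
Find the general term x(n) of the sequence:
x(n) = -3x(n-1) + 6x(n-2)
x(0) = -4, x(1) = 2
Characteristic equation: x² + 3x - 6 = 0.
Discriminant Δ = (-3)² + 4·(6) = 33.
Roots r₁,₂ = (-3 ± √33)/2, so r₁ = - \frac{3}{2} + \frac{\sqrt{33}}{2}, r₂ = - \frac{\sqrt{33}}{2} - \frac{3}{2}.
General solution: x(n) = A·r₁^n + B·r₂^n.
From the initial conditions, A + B = -4 and r₁A + r₂B = 2.
Since r₁ - r₂ = √33: A = (2 - (-4)r₂)/√33 = -2 - \frac{4 \sqrt{33}}{33}, and B = -4 - A = -2 + \frac{4 \sqrt{33}}{33}.
So x(n) = \left(-2 - \frac{4 \sqrt{33}}{33}\right)\left(- \frac{3}{2} + \frac{\sqrt{33}}{2}\right)^n + \left(-2 + \frac{4 \sqrt{33}}{33}\right)\left(- \frac{\sqrt{33}}{2} - \frac{3}{2}\right)^n.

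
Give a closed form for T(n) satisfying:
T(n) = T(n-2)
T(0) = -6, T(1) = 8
Characteristic equation: x² - 1 = 0, which factors as (x - (-1))(x - (1)) = 0.
Roots r₁ = -1, r₂ = 1 (distinct).
General solution: T(n) = A·(-1)^n + B·(1)^n.
From T(0) = -6: A + B = -6.
From T(1) = 8: -A + B = 8.
Solving: A = -7, B = 1.
So T(n) = 1 - 7 \left(-1\right)^{n}.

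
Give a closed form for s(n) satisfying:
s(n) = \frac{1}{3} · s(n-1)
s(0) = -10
Pure geometric recurrence with ratio \frac{1}{3}.
By induction s(n) = s(0) · (\frac{1}{3})^n = - 10 \cdot 3^{- n}.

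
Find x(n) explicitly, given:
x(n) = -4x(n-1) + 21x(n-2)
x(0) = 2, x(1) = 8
Characteristic equation: x² + 4x - 21 = 0, which factors as (x - (-7))(x - (3)) = 0.
Roots r₁ = -7, r₂ = 3 (distinct).
General solution: x(n) = A·(-7)^n + B·(3)^n.
From x(0) = 2: A + B = 2.
From x(1) = 8: -7A + 3B = 8.
Solving: A = - \frac{1}{5}, B = \frac{11}{5}.
So x(n) = - \frac{\left(-7\right)^{n}}{5} + \frac{11 \cdot 3^{n}}{5}.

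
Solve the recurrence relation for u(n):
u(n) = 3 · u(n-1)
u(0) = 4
Pure geometric recurrence with ratio 3.
By induction u(n) = u(0) · (3)^n = 4 \cdot 3^{n}.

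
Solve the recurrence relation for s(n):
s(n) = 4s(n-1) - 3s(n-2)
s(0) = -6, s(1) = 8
Characteristic equation: x² - 4x + 3 = 0, which factors as (x - (1))(x - (3)) = 0.
Roots r₁ = 1, r₂ = 3 (distinct).
General solution: s(n) = A·(1)^n + B·(3)^n.
From s(0) = -6: A + B = -6.
From s(1) = 8: A + 3B = 8.
Solving: A = -13, B = 7.
So s(n) = 7 \cdot 3^{n} - 13.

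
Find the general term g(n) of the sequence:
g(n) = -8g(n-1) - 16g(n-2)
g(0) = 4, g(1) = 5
Characteristic equation: x² + 8x + 16 = 0, which is (x - (-4))².
Repeated root r = -4.
General solution: g(n) = (A + Bn)·(-4)^n.
From g(0) = 4: A = 4.
From g(1) = 5: (A + B)·(-4) = 5 ⇒ B = - \frac{21}{4}.
So g(n) = \left(4 - \frac{21 n}{4}\right) \cdot (-4)^n.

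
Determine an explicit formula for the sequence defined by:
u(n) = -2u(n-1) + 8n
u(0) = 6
First-order linear with linear forcing.
Homogeneous solution: u_h(n) = A·(-2)^n.
Try particular u_p(n) = pn + q. Substituting:
  pn + q = -2(p(n-1) + q) + 8n.
Matching the n-coefficient: p = -2p + 8 ⇒ p = \frac{8}{3}.
Matching constants: q = 2p - 2q ⇒ q = \frac{16}{9}.
General: u(n) = A·(-2)^n + \frac{8 n}{3} + \frac{16}{9}.
Apply u(0) = 6: A + \frac{16}{9} = 6 ⇒ A = \frac{38}{9}.
So u(n) = \frac{38 \left(-2\right)^{n}}{9} + \frac{8 n}{3} + \frac{16}{9}.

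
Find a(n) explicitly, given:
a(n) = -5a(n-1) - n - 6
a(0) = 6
First-order linear with linear forcing.
Homogeneous solution: a_h(n) = A·(-5)^n.
Try particular a_p(n) = pn + q. Substituting:
  pn + q = -5(p(n-1) + q) - n - 6.
Matching the n-coefficient: p = -5p - 1 ⇒ p = - \frac{1}{6}.
Matching constants: q = 5p - 5q - 6 ⇒ q = - \frac{41}{36}.
General: a(n) = A·(-5)^n - \frac{n}{6} - \frac{41}{36}.
Apply a(0) = 6: A - \frac{41}{36} = 6 ⇒ A = \frac{257}{36}.
So a(n) = \frac{257 \left(-5\right)^{n}}{36} - \frac{n}{6} - \frac{41}{36}.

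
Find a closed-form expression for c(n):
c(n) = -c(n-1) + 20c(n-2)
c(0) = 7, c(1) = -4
Characteristic equation: x² + x - 20 = 0, which factors as (x - (4))(x - (-5)) = 0.
Roots r₁ = 4, r₂ = -5 (distinct).
General solution: c(n) = A·(4)^n + B·(-5)^n.
From c(0) = 7: A + B = 7.
From c(1) = -4: 4A - 5B = -4.
Solving: A = \frac{31}{9}, B = \frac{32}{9}.
So c(n) = \frac{32 \left(-5\right)^{n}}{9} + \frac{31 \cdot 4^{n}}{9}.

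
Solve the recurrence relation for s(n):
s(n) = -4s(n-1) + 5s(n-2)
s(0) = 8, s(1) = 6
Characteristic equation: x² + 4x - 5 = 0, which factors as (x - (1))(x - (-5)) = 0.
Roots r₁ = 1, r₂ = -5 (distinct).
General solution: s(n) = A·(1)^n + B·(-5)^n.
From s(0) = 8: A + B = 8.
From s(1) = 6: A - 5B = 6.
Solving: A = \frac{23}{3}, B = \frac{1}{3}.
So s(n) = \frac{\left(-5\right)^{n}}{3} + \frac{23}{3}.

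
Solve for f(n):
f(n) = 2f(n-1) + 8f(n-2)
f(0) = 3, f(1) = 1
Characteristic equation: x² - 2x - 8 = 0, which factors as (x - (4))(x - (-2)) = 0.
Roots r₁ = 4, r₂ = -2 (distinct).
General solution: f(n) = A·(4)^n + B·(-2)^n.
From f(0) = 3: A + B = 3.
From f(1) = 1: 4A - 2B = 1.
Solving: A = \frac{7}{6}, B = \frac{11}{6}.
So f(n) = \frac{11 \left(-2\right)^{n}}{6} + \frac{7 \cdot 4^{n}}{6}.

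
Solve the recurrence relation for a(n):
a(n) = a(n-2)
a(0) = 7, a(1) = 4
Characteristic equation: x² - 1 = 0, which factors as (x - (1))(x - (-1)) = 0.
Roots r₁ = 1, r₂ = -1 (distinct).
General solution: a(n) = A·(1)^n + B·(-1)^n.
From a(0) = 7: A + B = 7.
From a(1) = 4: A - B = 4.
Solving: A = \frac{11}{2}, B = \frac{3}{2}.
So a(n) = \frac{3 \left(-1\right)^{n}}{2} + \frac{11}{2}.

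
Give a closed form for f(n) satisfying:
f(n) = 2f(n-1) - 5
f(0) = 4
First-order linear non-homogeneous.
Homogeneous solution: f_h(n) = A·(2)^n.
Try constant particular solution f_p = K: K = 2K - 5 ⇒ K = 5.
General: f(n) = A·(2)^n + 5.
Apply f(0) = 4: A + 5 = 4 ⇒ A = -1.
So f(n) = 5 - 2^{n}.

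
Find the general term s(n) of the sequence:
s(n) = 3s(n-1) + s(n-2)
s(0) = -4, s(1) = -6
Characteristic equation: x² - 3x - 1 = 0.
Discriminant Δ = (3)² + 4·(1) = 13.
Roots r₁,₂ = (3 ± √13)/2, so r₁ = \frac{3}{2} + \frac{\sqrt{13}}{2}, r₂ = \frac{3}{2} - \frac{\sqrt{13}}{2}.
General solution: s(n) = A·r₁^n + B·r₂^n.
From the initial conditions, A + B = -4 and r₁A + r₂B = -6.
Since r₁ - r₂ = √13: A = (-6 - (-4)r₂)/√13 = -2, and B = -4 - A = -2.
So s(n) = \left(-2\right)\left(\frac{3}{2} + \frac{\sqrt{13}}{2}\right)^n + \left(-2\right)\left(\frac{3}{2} - \frac{\sqrt{13}}{2}\right)^n.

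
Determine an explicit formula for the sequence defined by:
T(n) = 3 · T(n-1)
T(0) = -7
Pure geometric recurrence with ratio 3.
By induction T(n) = T(0) · (3)^n = - 7 \cdot 3^{n}.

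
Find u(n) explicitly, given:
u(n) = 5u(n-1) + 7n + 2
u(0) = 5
First-order linear with linear forcing.
Homogeneous solution: u_h(n) = A·(5)^n.
Try particular u_p(n) = pn + q. Substituting:
  pn + q = 5(p(n-1) + q) + 7n + 2.
Matching the n-coefficient: p = 5p + 7 ⇒ p = - \frac{7}{4}.
Matching constants: q = -5p + 5q + 2 ⇒ q = - \frac{43}{16}.
General: u(n) = A·(5)^n - \frac{7 n}{4} - \frac{43}{16}.
Apply u(0) = 5: A - \frac{43}{16} = 5 ⇒ A = \frac{123}{16}.
So u(n) = \frac{123 \cdot 5^{n}}{16} - \frac{7 n}{4} - \frac{43}{16}.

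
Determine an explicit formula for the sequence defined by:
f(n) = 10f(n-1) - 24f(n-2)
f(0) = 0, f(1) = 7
Characteristic equation: x² - 10x + 24 = 0, which factors as (x - (4))(x - (6)) = 0.
Roots r₁ = 4, r₂ = 6 (distinct).
General solution: f(n) = A·(4)^n + B·(6)^n.
From f(0) = 0: A + B = 0.
From f(1) = 7: 4A + 6B = 7.
Solving: A = - \frac{7}{2}, B = \frac{7}{2}.
So f(n) = - \frac{7 \cdot 4^{n}}{2} + \frac{7 \cdot 6^{n}}{2}.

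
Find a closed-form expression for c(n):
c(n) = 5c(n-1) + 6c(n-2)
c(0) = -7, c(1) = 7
Characteristic equation: x² - 5x - 6 = 0, which factors as (x - (-1))(x - (6)) = 0.
Roots r₁ = -1, r₂ = 6 (distinct).
General solution: c(n) = A·(-1)^n + B·(6)^n.
From c(0) = -7: A + B = -7.
From c(1) = 7: -A + 6B = 7.
Solving: A = -7, B = 0.
So c(n) = - 7 \left(-1\right)^{n}.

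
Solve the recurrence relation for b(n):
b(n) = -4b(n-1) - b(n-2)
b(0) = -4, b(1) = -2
Characteristic equation: x² + 4x + 1 = 0.
Discriminant Δ = (-4)² + 4·(-1) = 12.
Roots r₁,₂ = (-4 ± √12)/2, so r₁ = -2 + \sqrt{3}, r₂ = -2 - \sqrt{3}.
General solution: b(n) = A·r₁^n + B·r₂^n.
From the initial conditions, A + B = -4 and r₁A + r₂B = -2.
Since r₁ - r₂ = √12: A = (-2 - (-4)r₂)/√12 = - \frac{5 \sqrt{3}}{3} - 2, and B = -4 - A = -2 + \frac{5 \sqrt{3}}{3}.
So b(n) = \left(- \frac{5 \sqrt{3}}{3} - 2\right)\left(-2 + \sqrt{3}\right)^n + \left(-2 + \frac{5 \sqrt{3}}{3}\right)\left(-2 - \sqrt{3}\right)^n.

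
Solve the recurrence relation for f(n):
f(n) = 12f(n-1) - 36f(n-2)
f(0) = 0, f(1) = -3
Characteristic equation: x² - 12x + 36 = 0, which is (x - (6))².
Repeated root r = 6.
General solution: f(n) = (A + Bn)·(6)^n.
From f(0) = 0: A = 0.
From f(1) = -3: (A + B)·(6) = -3 ⇒ B = - \frac{1}{2}.
So f(n) = \left(- \frac{n}{2}\right) \cdot (6)^n.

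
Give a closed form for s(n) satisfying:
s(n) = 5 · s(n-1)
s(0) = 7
Pure geometric recurrence with ratio 5.
By induction s(n) = s(0) · (5)^n = 7 \cdot 5^{n}.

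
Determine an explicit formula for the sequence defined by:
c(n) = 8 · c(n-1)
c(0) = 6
Pure geometric recurrence with ratio 8.
By induction c(n) = c(0) · (8)^n = 6 \cdot 8^{n}.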